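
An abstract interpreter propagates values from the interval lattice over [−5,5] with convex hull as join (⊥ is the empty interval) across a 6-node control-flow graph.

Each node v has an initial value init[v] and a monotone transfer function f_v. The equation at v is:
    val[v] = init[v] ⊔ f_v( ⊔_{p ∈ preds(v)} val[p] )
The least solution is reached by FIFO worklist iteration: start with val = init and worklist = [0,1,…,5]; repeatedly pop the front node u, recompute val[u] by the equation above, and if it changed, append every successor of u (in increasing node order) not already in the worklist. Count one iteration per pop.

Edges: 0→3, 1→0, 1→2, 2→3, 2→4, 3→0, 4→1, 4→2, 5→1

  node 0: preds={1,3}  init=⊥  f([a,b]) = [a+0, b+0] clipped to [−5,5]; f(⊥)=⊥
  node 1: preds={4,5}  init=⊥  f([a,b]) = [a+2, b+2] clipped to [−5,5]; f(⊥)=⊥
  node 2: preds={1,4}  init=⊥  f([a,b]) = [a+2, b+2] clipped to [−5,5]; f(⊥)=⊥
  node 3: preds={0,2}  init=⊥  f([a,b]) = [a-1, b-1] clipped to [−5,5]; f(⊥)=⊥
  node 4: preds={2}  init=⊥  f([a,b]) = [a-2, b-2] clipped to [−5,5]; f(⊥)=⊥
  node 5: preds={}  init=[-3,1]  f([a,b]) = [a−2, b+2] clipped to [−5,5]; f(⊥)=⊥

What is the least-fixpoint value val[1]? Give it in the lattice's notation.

[-1,5]

Trace (18 dequeues):
  [1] u=0 | in ⊥ | out ⊥ | ==
  [2] u=1 | in [-3,1] | out [-1,3] | prev ⊥ | push {0}
  [3] u=2 | in [-1,3] | out [1,5] | prev ⊥ | push {}
  [4] u=3 | in [1,5] | out [0,4] | prev ⊥ | push {}
  [5] u=4 | in [1,5] | out [-1,3] | prev ⊥ | push {1,2}
  [6] u=5 | in ⊥ | out [-3,1] | ==
  [7] u=0 | in [-1,4] | out [-1,4] | prev ⊥ | push {3}
  [8] u=1 | in [-3,3] | out [-1,5] | prev [-1,3] | push {0}
  [9] u=2 | in [-1,5] | out [1,5] | ==
  [10] u=3 | in [-1,5] | out [-2,4] | prev [0,4] | push {}
  [11] u=0 | in [-2,5] | out [-2,5] | prev [-1,4] | push {3}
  [12] u=3 | in [-2,5] | out [-3,4] | prev [-2,4] | push {0}
  [13] u=0 | in [-3,5] | out [-3,5] | prev [-2,5] | push {3}
  [14] u=3 | in [-3,5] | out [-4,4] | prev [-3,4] | push {0}
  [15] u=0 | in [-4,5] | out [-4,5] | prev [-3,5] | push {3}
  [16] u=3 | in [-4,5] | out [-5,4] | prev [-4,4] | push {0}
  [17] u=0 | in [-5,5] | out [-5,5] | prev [-4,5] | push {3}
  [18] u=3 | in [-5,5] | out [-5,4] | ==

Converged values:
  [0] [-5,5]
  [1] [-1,5]
  [2] [1,5]
  [3] [-5,4]
  [4] [-1,3]
  [5] [-3,1]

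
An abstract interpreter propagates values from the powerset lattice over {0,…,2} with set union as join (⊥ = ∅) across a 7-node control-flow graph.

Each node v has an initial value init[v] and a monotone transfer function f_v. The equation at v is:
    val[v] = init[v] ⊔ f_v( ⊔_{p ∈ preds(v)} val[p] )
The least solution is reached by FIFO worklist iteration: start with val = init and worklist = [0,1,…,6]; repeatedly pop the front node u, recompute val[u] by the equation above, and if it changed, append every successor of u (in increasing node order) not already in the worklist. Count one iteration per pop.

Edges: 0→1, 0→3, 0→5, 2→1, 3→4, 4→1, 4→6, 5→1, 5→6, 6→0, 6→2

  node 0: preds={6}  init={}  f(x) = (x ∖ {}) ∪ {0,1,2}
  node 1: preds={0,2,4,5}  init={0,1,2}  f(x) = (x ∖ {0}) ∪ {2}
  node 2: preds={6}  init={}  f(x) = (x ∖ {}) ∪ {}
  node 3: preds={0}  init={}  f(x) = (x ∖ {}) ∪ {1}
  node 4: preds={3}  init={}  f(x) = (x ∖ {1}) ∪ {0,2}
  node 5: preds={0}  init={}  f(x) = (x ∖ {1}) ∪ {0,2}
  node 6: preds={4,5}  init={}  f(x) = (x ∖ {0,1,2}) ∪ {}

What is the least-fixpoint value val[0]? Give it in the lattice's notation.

{0,1,2}

Trace (8 dequeues):
  [1] u=0 | in {} | out {0,1,2} | prev {} | push {}
  [2] u=1 | in {0,1,2} | out {0,1,2} | ==
  [3] u=2 | in {} | out {} | ==
  [4] u=3 | in {0,1,2} | out {0,1,2} | prev {} | push {}
  [5] u=4 | in {0,1,2} | out {0,2} | prev {} | push {1}
  [6] u=5 | in {0,1,2} | out {0,2} | prev {} | push {}
  [7] u=6 | in {0,2} | out {} | ==
  [8] u=1 | in {0,1,2} | out {0,1,2} | ==

Converged values:
  [0] {0,1,2}
  [1] {0,1,2}
  [2] {}
  [3] {0,1,2}
  [4] {0,2}
  [5] {0,2}
  [6] {}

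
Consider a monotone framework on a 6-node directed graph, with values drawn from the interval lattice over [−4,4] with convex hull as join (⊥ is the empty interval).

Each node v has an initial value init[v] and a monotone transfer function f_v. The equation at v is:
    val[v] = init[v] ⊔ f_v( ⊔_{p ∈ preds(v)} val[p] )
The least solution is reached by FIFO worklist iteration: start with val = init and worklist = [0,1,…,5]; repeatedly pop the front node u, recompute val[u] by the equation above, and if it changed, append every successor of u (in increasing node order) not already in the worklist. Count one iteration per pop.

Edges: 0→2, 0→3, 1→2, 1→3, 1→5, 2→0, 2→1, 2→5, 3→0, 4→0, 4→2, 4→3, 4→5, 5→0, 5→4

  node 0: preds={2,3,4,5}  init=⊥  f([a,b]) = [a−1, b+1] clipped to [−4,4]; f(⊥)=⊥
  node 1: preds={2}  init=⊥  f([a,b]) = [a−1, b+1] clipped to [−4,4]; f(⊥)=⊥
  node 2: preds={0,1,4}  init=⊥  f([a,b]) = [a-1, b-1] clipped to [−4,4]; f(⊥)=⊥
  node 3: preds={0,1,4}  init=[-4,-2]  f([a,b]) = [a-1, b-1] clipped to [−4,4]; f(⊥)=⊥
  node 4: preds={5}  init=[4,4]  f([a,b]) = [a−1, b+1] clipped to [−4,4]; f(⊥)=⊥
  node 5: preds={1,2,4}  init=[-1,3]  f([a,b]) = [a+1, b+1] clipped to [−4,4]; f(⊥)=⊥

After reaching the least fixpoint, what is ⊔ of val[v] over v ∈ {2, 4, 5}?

Iteration log — 15 steps:
  step 1. node 0  ⊔preds=[-4,4]  new=[-4,4]  old=⊥  +wl: 
  step 2. node 1  ⊔preds=⊥  new=⊥  stable
  step 3. node 2  ⊔preds=[-4,4]  new=[-4,3]  old=⊥  +wl: 0,1
  step 4. node 3  ⊔preds=[-4,4]  new=[-4,3]  old=[-4,-2]  +wl: 
  step 5. node 4  ⊔preds=[-1,3]  new=[-2,4]  old=[4,4]  +wl: 2,3
  step 6. node 5  ⊔preds=[-4,4]  new=[-3,4]  old=[-1,3]  +wl: 4
  step 7. node 0  ⊔preds=[-4,4]  new=[-4,4]  stable
  step 8. node 1  ⊔preds=[-4,3]  new=[-4,4]  old=⊥  +wl: 5
  step 9. node 2  ⊔preds=[-4,4]  new=[-4,3]  stable
  step 10. node 3  ⊔preds=[-4,4]  new=[-4,3]  stable
  step 11. node 4  ⊔preds=[-3,4]  new=[-4,4]  old=[-2,4]  +wl: 0,2,3
  step 12. node 5  ⊔preds=[-4,4]  new=[-3,4]  stable
  step 13. node 0  ⊔preds=[-4,4]  new=[-4,4]  stable
  step 14. node 2  ⊔preds=[-4,4]  new=[-4,3]  stable
  step 15. node 3  ⊔preds=[-4,4]  new=[-4,3]  stable

Least fixpoint reached:
  node 0: [-4,4]
  node 1: [-4,4]
  node 2: [-4,3]
  node 3: [-4,3]
  node 4: [-4,4]
  node 5: [-3,4]

[-4,4]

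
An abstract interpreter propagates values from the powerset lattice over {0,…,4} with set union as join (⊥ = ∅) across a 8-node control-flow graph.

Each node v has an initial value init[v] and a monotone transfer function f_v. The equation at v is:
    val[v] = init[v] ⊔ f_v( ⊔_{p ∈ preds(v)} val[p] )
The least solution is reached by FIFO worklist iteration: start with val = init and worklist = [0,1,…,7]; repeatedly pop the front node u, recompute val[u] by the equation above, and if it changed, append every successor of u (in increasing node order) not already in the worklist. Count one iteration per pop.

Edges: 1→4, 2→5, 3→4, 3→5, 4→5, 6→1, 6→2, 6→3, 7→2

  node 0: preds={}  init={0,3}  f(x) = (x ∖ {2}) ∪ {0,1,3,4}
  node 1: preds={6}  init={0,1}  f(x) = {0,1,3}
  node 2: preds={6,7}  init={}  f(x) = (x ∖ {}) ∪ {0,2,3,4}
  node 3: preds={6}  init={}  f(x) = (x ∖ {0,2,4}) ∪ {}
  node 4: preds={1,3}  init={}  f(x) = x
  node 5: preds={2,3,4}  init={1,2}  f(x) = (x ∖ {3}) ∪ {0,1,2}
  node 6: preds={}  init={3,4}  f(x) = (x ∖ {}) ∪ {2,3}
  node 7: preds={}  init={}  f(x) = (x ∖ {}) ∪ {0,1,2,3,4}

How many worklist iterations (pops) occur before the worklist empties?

12

Trace (12 dequeues):
  [1] u=0 | in {} | out {0,1,3,4} | prev {0,3} | push {}
  [2] u=1 | in {3,4} | out {0,1,3} | prev {0,1} | push {}
  [3] u=2 | in {3,4} | out {0,2,3,4} | prev {} | push {}
  [4] u=3 | in {3,4} | out {3} | prev {} | push {}
  [5] u=4 | in {0,1,3} | out {0,1,3} | prev {} | push {}
  [6] u=5 | in {0,1,2,3,4} | out {0,1,2,4} | prev {1,2} | push {}
  [7] u=6 | in {} | out {2,3,4} | prev {3,4} | push {1,2,3}
  [8] u=7 | in {} | out {0,1,2,3,4} | prev {} | push {}
  [9] u=1 | in {2,3,4} | out {0,1,3} | ==
  [10] u=2 | in {0,1,2,3,4} | out {0,1,2,3,4} | prev {0,2,3,4} | push {5}
  [11] u=3 | in {2,3,4} | out {3} | ==
  [12] u=5 | in {0,1,2,3,4} | out {0,1,2,4} | ==

Converged values:
  [0] {0,1,3,4}
  [1] {0,1,3}
  [2] {0,1,2,3,4}
  [3] {3}
  [4] {0,1,3}
  [5] {0,1,2,4}
  [6] {2,3,4}
  [7] {0,1,2,3,4}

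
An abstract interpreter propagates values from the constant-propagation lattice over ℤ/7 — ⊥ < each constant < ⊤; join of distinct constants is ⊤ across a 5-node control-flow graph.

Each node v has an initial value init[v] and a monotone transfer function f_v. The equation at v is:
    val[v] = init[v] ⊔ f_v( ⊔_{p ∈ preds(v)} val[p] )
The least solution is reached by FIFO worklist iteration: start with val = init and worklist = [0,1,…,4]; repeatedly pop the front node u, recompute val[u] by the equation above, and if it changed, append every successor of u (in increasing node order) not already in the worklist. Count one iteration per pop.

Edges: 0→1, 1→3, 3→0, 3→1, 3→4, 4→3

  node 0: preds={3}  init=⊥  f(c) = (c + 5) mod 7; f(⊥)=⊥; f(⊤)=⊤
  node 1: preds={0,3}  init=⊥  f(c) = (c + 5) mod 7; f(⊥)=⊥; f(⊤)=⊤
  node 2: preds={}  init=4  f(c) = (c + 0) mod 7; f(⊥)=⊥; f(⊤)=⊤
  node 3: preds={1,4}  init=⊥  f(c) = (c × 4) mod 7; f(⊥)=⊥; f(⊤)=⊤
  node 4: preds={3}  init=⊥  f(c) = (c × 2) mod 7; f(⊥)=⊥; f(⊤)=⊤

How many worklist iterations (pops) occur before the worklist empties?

Iteration log — 5 steps:
  step 1. node 0  ⊔preds=⊥  new=⊥  stable
  step 2. node 1  ⊔preds=⊥  new=⊥  stable
  step 3. node 2  ⊔preds=⊥  new=4  stable
  step 4. node 3  ⊔preds=⊥  new=⊥  stable
  step 5. node 4  ⊔preds=⊥  new=⊥  stable

Least fixpoint reached:
  node 0: ⊥
  node 1: ⊥
  node 2: 4
  node 3: ⊥
  node 4: ⊥

5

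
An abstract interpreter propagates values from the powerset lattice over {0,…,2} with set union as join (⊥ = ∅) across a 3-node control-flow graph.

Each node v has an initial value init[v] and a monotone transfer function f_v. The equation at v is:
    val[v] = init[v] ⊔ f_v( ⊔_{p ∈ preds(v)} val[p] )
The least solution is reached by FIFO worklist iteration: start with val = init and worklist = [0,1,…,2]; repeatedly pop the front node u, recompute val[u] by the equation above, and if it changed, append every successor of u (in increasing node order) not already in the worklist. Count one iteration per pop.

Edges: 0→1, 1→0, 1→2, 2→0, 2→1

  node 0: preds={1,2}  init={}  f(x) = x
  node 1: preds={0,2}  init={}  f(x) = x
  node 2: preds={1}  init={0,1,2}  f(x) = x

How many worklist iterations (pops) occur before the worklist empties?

Trace (4 dequeues):
  [1] u=0 | in {0,1,2} | out {0,1,2} | prev {} | push {}
  [2] u=1 | in {0,1,2} | out {0,1,2} | prev {} | push {0}
  [3] u=2 | in {0,1,2} | out {0,1,2} | ==
  [4] u=0 | in {0,1,2} | out {0,1,2} | ==

Converged values:
  [0] {0,1,2}
  [1] {0,1,2}
  [2] {0,1,2}

4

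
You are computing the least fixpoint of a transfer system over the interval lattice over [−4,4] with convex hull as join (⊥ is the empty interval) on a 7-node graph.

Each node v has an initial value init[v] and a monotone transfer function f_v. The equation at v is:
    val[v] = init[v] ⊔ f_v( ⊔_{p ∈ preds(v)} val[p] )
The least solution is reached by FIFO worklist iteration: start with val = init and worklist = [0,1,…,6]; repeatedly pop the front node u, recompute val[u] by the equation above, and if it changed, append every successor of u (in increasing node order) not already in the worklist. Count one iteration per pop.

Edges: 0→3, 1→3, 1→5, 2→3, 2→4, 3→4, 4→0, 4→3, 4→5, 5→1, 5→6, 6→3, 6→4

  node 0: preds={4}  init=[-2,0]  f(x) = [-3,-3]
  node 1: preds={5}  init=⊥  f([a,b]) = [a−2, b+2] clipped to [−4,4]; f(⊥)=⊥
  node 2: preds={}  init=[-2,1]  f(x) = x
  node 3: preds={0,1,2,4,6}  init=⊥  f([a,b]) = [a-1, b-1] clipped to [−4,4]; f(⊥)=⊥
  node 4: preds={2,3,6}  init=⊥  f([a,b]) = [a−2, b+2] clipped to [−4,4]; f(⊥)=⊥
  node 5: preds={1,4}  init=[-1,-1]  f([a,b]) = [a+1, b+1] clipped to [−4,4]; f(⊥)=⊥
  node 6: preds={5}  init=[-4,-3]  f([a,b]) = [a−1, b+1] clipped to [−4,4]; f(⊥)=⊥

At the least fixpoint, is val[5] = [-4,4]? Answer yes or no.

Trace (14 dequeues):
  [1] u=0 | in ⊥ | out [-3,0] | prev [-2,0] | push {}
  [2] u=1 | in [-1,-1] | out [-3,1] | prev ⊥ | push {}
  [3] u=2 | in ⊥ | out [-2,1] | ==
  [4] u=3 | in [-4,1] | out [-4,0] | prev ⊥ | push {}
  [5] u=4 | in [-4,1] | out [-4,3] | prev ⊥ | push {0,3}
  [6] u=5 | in [-4,3] | out [-3,4] | prev [-1,-1] | push {1}
  [7] u=6 | in [-3,4] | out [-4,4] | prev [-4,-3] | push {4}
  [8] u=0 | in [-4,3] | out [-3,0] | ==
  [9] u=3 | in [-4,4] | out [-4,3] | prev [-4,0] | push {}
  [10] u=1 | in [-3,4] | out [-4,4] | prev [-3,1] | push {3,5}
  [11] u=4 | in [-4,4] | out [-4,4] | prev [-4,3] | push {0}
  [12] u=3 | in [-4,4] | out [-4,3] | ==
  [13] u=5 | in [-4,4] | out [-3,4] | ==
  [14] u=0 | in [-4,4] | out [-3,0] | ==

Converged values:
  [0] [-3,0]
  [1] [-4,4]
  [2] [-2,1]
  [3] [-4,3]
  [4] [-4,4]
  [5] [-3,4]
  [6] [-4,4]

no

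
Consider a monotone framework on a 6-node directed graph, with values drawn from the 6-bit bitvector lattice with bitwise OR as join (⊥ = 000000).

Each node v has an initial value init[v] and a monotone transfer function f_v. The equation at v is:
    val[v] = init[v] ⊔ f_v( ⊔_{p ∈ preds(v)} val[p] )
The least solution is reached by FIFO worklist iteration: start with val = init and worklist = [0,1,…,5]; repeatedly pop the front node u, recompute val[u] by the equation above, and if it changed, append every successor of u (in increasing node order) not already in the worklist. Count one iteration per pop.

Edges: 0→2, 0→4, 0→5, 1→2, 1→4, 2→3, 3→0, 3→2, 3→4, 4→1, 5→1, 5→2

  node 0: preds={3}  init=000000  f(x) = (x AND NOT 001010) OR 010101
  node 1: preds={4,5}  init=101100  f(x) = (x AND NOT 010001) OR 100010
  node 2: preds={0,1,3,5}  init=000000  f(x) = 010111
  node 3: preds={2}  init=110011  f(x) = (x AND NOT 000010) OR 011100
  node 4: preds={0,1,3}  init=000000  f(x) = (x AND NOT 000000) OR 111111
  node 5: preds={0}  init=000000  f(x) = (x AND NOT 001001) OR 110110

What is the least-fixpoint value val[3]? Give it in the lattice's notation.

111111

Iteration log — 9 steps:
  step 1. node 0  ⊔preds=110011  new=110101  old=000000  +wl: 
  step 2. node 1  ⊔preds=000000  new=101110  old=101100  +wl: 
  step 3. node 2  ⊔preds=111111  new=010111  old=000000  +wl: 
  step 4. node 3  ⊔preds=010111  new=111111  old=110011  +wl: 0,2
  step 5. node 4  ⊔preds=111111  new=111111  old=000000  +wl: 1
  step 6. node 5  ⊔preds=110101  new=110110  old=000000  +wl: 
  step 7. node 0  ⊔preds=111111  new=110101  stable
  step 8. node 2  ⊔preds=111111  new=010111  stable
  step 9. node 1  ⊔preds=111111  new=101110  stable

Least fixpoint reached:
  node 0: 110101
  node 1: 101110
  node 2: 010111
  node 3: 111111
  node 4: 111111
  node 5: 110110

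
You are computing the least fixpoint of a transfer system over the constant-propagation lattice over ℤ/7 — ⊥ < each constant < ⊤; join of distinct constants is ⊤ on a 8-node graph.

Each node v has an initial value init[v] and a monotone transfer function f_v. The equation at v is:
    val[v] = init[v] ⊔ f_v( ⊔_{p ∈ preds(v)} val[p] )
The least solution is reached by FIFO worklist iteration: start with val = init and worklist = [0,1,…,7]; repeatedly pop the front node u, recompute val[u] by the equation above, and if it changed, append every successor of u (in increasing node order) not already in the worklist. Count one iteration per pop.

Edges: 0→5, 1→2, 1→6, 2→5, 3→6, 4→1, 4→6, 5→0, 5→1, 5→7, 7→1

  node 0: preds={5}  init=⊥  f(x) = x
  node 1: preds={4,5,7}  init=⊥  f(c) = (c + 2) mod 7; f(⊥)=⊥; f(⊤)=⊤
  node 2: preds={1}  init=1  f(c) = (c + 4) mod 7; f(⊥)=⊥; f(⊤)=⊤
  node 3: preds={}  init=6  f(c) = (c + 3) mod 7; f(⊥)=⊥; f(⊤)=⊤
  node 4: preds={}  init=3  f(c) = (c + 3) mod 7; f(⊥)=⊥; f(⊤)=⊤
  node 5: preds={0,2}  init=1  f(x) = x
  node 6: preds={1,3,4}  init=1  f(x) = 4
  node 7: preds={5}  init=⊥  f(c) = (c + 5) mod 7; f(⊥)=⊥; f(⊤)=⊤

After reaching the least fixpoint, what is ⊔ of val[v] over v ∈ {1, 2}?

⊤

Iteration log — 11 steps:
  step 1. node 0  ⊔preds=1  new=1  old=⊥  +wl: 
  step 2. node 1  ⊔preds=⊤  new=⊤  old=⊥  +wl: 
  step 3. node 2  ⊔preds=⊤  new=⊤  old=1  +wl: 
  step 4. node 3  ⊔preds=⊥  new=6  stable
  step 5. node 4  ⊔preds=⊥  new=3  stable
  step 6. node 5  ⊔preds=⊤  new=⊤  old=1  +wl: 0,1
  step 7. node 6  ⊔preds=⊤  new=⊤  old=1  +wl: 
  step 8. node 7  ⊔preds=⊤  new=⊤  old=⊥  +wl: 
  step 9. node 0  ⊔preds=⊤  new=⊤  old=1  +wl: 5
  step 10. node 1  ⊔preds=⊤  new=⊤  stable
  step 11. node 5  ⊔preds=⊤  new=⊤  stable

Least fixpoint reached:
  node 0: ⊤
  node 1: ⊤
  node 2: ⊤
  node 3: 6
  node 4: 3
  node 5: ⊤
  node 6: ⊤
  node 7: ⊤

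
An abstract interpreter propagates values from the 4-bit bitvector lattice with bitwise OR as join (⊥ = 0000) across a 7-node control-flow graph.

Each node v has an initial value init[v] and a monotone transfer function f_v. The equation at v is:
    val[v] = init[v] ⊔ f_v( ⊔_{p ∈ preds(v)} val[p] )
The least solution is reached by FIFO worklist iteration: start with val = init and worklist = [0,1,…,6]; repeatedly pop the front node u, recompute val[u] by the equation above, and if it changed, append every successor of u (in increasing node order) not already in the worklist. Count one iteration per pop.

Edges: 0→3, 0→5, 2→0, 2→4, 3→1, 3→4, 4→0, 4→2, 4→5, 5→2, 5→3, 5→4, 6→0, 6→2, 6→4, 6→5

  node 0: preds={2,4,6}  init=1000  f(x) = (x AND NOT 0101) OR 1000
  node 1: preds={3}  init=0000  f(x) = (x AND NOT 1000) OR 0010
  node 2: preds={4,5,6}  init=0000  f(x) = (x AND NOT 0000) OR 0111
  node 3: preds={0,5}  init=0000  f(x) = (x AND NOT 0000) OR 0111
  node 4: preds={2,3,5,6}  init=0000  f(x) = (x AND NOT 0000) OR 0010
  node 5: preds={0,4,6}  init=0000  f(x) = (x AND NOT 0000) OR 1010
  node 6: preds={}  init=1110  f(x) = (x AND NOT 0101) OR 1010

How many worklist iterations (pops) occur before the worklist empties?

Worklist (12 pops):
  #1 pop 0: in=1110 → 1010 (was 1000); enqueue []
  #2 pop 1: in=0000 → 0010 (was 0000); enqueue []
  #3 pop 2: in=1110 → 1111 (was 0000); enqueue [0]
  #4 pop 3: in=1010 → 1111 (was 0000); enqueue [1]
  #5 pop 4: in=1111 → 1111 (was 0000); enqueue [2]
  #6 pop 5: in=1111 → 1111 (was 0000); enqueue [3,4]
  #7 pop 6: in=0000 → 1110 (no change)
  #8 pop 0: in=1111 → 1010 (no change)
  #9 pop 1: in=1111 → 0111 (was 0010); enqueue []
  #10 pop 2: in=1111 → 1111 (no change)
  #11 pop 3: in=1111 → 1111 (no change)
  #12 pop 4: in=1111 → 1111 (no change)

Fixpoint:
  val[0] = 1010
  val[1] = 0111
  val[2] = 1111
  val[3] = 1111
  val[4] = 1111
  val[5] = 1111
  val[6] = 1110

12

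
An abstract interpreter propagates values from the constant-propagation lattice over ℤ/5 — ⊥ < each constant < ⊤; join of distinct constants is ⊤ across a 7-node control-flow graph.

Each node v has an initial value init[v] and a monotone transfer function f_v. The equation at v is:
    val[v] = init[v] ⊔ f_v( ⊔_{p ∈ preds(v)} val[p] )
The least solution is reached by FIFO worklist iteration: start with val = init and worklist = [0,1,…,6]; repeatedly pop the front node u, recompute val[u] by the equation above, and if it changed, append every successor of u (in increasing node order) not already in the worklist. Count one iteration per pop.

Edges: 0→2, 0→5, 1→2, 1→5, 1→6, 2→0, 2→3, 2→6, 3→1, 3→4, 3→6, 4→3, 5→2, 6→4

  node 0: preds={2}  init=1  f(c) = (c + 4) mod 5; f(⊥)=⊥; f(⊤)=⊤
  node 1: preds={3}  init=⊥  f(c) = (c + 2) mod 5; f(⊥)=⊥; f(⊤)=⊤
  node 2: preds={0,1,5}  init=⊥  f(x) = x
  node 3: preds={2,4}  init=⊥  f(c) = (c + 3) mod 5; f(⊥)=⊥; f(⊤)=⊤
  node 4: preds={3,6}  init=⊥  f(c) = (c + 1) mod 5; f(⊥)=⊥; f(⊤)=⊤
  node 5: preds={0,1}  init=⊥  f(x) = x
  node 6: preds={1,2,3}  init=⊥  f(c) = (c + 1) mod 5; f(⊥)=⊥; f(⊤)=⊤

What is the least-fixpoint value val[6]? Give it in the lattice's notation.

⊤

Worklist (20 pops):
  #1 pop 0: in=⊥ → 1 (no change)
  #2 pop 1: in=⊥ → ⊥ (no change)
  #3 pop 2: in=1 → 1 (was ⊥); enqueue [0]
  #4 pop 3: in=1 → 4 (was ⊥); enqueue [1]
  #5 pop 4: in=4 → 0 (was ⊥); enqueue [3]
  #6 pop 5: in=1 → 1 (was ⊥); enqueue [2]
  #7 pop 6: in=⊤ → ⊤ (was ⊥); enqueue [4]
  #8 pop 0: in=1 → ⊤ (was 1); enqueue [5]
  #9 pop 1: in=4 → 1 (was ⊥); enqueue [6]
  #10 pop 3: in=⊤ → ⊤ (was 4); enqueue [1]
  #11 pop 2: in=⊤ → ⊤ (was 1); enqueue [0,3]
  #12 pop 4: in=⊤ → ⊤ (was 0); enqueue []
  #13 pop 5: in=⊤ → ⊤ (was 1); enqueue [2]
  #14 pop 6: in=⊤ → ⊤ (no change)
  #15 pop 1: in=⊤ → ⊤ (was 1); enqueue [5,6]
  #16 pop 0: in=⊤ → ⊤ (no change)
  #17 pop 3: in=⊤ → ⊤ (no change)
  #18 pop 2: in=⊤ → ⊤ (no change)
  #19 pop 5: in=⊤ → ⊤ (no change)
  #20 pop 6: in=⊤ → ⊤ (no change)

Fixpoint:
  val[0] = ⊤
  val[1] = ⊤
  val[2] = ⊤
  val[3] = ⊤
  val[4] = ⊤
  val[5] = ⊤
  val[6] = ⊤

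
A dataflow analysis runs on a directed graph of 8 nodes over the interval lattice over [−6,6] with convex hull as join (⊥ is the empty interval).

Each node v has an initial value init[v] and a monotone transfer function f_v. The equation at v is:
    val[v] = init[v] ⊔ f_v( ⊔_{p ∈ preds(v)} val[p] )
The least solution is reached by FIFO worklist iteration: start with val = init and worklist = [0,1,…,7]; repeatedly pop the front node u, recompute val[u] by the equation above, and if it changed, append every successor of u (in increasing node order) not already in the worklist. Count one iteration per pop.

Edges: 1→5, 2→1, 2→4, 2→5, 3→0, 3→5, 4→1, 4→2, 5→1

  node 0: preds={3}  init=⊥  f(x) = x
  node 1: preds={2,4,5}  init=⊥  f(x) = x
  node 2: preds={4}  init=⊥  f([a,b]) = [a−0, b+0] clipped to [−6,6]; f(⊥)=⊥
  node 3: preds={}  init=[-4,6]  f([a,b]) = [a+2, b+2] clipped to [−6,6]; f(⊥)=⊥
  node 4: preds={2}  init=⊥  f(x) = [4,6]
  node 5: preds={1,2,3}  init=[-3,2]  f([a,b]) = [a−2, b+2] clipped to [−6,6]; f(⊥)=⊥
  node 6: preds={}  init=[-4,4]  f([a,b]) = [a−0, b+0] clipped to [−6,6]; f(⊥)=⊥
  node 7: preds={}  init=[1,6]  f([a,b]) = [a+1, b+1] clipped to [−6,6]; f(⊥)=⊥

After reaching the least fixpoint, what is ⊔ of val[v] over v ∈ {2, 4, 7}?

[1,6]

Iteration log — 13 steps:
  step 1. node 0  ⊔preds=[-4,6]  new=[-4,6]  old=⊥  +wl: 
  step 2. node 1  ⊔preds=[-3,2]  new=[-3,2]  old=⊥  +wl: 
  step 3. node 2  ⊔preds=⊥  new=⊥  stable
  step 4. node 3  ⊔preds=⊥  new=[-4,6]  stable
  step 5. node 4  ⊔preds=⊥  new=[4,6]  old=⊥  +wl: 1,2
  step 6. node 5  ⊔preds=[-4,6]  new=[-6,6]  old=[-3,2]  +wl: 
  step 7. node 6  ⊔preds=⊥  new=[-4,4]  stable
  step 8. node 7  ⊔preds=⊥  new=[1,6]  stable
  step 9. node 1  ⊔preds=[-6,6]  new=[-6,6]  old=[-3,2]  +wl: 5
  step 10. node 2  ⊔preds=[4,6]  new=[4,6]  old=⊥  +wl: 1,4
  step 11. node 5  ⊔preds=[-6,6]  new=[-6,6]  stable
  step 12. node 1  ⊔preds=[-6,6]  new=[-6,6]  stable
  step 13. node 4  ⊔preds=[4,6]  new=[4,6]  stable

Least fixpoint reached:
  node 0: [-4,6]
  node 1: [-6,6]
  node 2: [4,6]
  node 3: [-4,6]
  node 4: [4,6]
  node 5: [-6,6]
  node 6: [-4,4]
  node 7: [1,6]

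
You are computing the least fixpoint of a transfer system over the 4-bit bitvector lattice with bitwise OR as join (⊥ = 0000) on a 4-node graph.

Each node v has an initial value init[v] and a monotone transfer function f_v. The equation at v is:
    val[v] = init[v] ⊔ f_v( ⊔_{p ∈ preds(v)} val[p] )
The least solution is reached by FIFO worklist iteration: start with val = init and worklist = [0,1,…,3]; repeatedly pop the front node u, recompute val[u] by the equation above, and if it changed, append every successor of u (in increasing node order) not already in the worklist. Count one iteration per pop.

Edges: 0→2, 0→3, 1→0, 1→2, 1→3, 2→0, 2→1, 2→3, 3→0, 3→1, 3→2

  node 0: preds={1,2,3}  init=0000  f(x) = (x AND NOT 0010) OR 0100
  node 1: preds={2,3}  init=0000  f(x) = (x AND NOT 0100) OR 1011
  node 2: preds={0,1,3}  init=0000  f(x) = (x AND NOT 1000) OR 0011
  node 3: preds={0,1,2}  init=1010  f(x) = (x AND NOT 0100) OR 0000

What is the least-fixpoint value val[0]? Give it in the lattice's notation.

1101

Iteration log — 8 steps:
  step 1. node 0  ⊔preds=1010  new=1100  old=0000  +wl: 
  step 2. node 1  ⊔preds=1010  new=1011  old=0000  +wl: 0
  step 3. node 2  ⊔preds=1111  new=0111  old=0000  +wl: 1
  step 4. node 3  ⊔preds=1111  new=1011  old=1010  +wl: 2
  step 5. node 0  ⊔preds=1111  new=1101  old=1100  +wl: 3
  step 6. node 1  ⊔preds=1111  new=1011  stable
  step 7. node 2  ⊔preds=1111  new=0111  stable
  step 8. node 3  ⊔preds=1111  new=1011  stable

Least fixpoint reached:
  node 0: 1101
  node 1: 1011
  node 2: 0111
  node 3: 1011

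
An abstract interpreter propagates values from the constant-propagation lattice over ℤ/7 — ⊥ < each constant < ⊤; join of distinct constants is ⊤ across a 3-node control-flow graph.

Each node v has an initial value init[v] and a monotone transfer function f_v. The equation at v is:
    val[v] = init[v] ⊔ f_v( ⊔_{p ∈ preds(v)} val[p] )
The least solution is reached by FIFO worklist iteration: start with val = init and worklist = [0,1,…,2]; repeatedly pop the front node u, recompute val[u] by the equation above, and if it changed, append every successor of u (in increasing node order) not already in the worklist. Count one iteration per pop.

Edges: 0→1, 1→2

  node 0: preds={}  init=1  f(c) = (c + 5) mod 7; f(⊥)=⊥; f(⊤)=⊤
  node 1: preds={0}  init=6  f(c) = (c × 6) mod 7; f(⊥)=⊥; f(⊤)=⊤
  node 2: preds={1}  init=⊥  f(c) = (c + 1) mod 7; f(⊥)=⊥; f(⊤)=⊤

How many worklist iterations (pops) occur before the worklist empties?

3

Iteration log — 3 steps:
  step 1. node 0  ⊔preds=⊥  new=1  stable
  step 2. node 1  ⊔preds=1  new=6  stable
  step 3. node 2  ⊔preds=6  new=0  old=⊥  +wl: 

Least fixpoint reached:
  node 0: 1
  node 1: 6
  node 2: 0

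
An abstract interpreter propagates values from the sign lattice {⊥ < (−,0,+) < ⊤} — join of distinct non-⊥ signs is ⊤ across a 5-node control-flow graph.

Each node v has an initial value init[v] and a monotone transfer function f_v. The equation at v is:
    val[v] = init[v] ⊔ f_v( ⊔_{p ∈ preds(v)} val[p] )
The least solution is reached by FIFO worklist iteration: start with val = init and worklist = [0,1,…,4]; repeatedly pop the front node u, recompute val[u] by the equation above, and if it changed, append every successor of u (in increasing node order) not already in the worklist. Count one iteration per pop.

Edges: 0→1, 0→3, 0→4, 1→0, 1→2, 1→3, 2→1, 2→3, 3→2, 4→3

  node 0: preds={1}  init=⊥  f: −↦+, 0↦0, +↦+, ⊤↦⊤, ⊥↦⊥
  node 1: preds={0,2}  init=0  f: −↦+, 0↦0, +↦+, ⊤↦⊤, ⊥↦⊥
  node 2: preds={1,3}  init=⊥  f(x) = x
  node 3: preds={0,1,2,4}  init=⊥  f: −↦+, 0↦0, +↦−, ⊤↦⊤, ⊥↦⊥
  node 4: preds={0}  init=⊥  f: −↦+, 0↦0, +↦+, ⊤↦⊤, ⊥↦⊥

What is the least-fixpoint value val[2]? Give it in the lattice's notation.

0

Worklist (8 pops):
  #1 pop 0: in=0 → 0 (was ⊥); enqueue []
  #2 pop 1: in=0 → 0 (no change)
  #3 pop 2: in=0 → 0 (was ⊥); enqueue [1]
  #4 pop 3: in=0 → 0 (was ⊥); enqueue [2]
  #5 pop 4: in=0 → 0 (was ⊥); enqueue [3]
  #6 pop 1: in=0 → 0 (no change)
  #7 pop 2: in=0 → 0 (no change)
  #8 pop 3: in=0 → 0 (no change)

Fixpoint:
  val[0] = 0
  val[1] = 0
  val[2] = 0
  val[3] = 0
  val[4] = 0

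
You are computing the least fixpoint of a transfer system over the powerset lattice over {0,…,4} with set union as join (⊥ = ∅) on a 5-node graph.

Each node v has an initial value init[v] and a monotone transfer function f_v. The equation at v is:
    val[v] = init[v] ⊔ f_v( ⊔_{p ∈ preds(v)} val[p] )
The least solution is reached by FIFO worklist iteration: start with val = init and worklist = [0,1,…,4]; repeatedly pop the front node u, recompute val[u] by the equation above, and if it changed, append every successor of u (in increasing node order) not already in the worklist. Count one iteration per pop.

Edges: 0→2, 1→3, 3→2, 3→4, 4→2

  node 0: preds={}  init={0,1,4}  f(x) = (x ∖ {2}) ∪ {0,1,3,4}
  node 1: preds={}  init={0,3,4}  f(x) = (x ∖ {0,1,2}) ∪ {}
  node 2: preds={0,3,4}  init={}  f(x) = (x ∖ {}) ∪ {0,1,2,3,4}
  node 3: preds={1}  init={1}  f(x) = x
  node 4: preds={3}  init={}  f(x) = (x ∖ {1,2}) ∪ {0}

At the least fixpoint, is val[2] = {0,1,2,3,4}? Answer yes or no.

Iteration log — 6 steps:
  step 1. node 0  ⊔preds={}  new={0,1,3,4}  old={0,1,4}  +wl: 
  step 2. node 1  ⊔preds={}  new={0,3,4}  stable
  step 3. node 2  ⊔preds={0,1,3,4}  new={0,1,2,3,4}  old={}  +wl: 
  step 4. node 3  ⊔preds={0,3,4}  new={0,1,3,4}  old={1}  +wl: 2
  step 5. node 4  ⊔preds={0,1,3,4}  new={0,3,4}  old={}  +wl: 
  step 6. node 2  ⊔preds={0,1,3,4}  new={0,1,2,3,4}  stable

Least fixpoint reached:
  node 0: {0,1,3,4}
  node 1: {0,3,4}
  node 2: {0,1,2,3,4}
  node 3: {0,1,3,4}
  node 4: {0,3,4}

yes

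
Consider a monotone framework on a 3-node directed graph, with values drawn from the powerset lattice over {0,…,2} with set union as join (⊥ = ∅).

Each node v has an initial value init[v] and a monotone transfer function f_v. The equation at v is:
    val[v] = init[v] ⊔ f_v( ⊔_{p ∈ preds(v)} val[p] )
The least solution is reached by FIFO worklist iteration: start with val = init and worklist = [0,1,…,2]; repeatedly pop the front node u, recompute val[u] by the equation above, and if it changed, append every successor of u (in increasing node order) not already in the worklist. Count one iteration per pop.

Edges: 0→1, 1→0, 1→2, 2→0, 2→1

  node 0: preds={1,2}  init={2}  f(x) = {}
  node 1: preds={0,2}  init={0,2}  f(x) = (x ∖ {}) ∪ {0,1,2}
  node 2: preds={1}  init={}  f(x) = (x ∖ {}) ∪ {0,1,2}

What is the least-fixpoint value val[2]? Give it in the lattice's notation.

{0,1,2}

Iteration log — 5 steps:
  step 1. node 0  ⊔preds={0,2}  new={2}  stable
  step 2. node 1  ⊔preds={2}  new={0,1,2}  old={0,2}  +wl: 0
  step 3. node 2  ⊔preds={0,1,2}  new={0,1,2}  old={}  +wl: 1
  step 4. node 0  ⊔preds={0,1,2}  new={2}  stable
  step 5. node 1  ⊔preds={0,1,2}  new={0,1,2}  stable

Least fixpoint reached:
  node 0: {2}
  node 1: {0,1,2}
  node 2: {0,1,2}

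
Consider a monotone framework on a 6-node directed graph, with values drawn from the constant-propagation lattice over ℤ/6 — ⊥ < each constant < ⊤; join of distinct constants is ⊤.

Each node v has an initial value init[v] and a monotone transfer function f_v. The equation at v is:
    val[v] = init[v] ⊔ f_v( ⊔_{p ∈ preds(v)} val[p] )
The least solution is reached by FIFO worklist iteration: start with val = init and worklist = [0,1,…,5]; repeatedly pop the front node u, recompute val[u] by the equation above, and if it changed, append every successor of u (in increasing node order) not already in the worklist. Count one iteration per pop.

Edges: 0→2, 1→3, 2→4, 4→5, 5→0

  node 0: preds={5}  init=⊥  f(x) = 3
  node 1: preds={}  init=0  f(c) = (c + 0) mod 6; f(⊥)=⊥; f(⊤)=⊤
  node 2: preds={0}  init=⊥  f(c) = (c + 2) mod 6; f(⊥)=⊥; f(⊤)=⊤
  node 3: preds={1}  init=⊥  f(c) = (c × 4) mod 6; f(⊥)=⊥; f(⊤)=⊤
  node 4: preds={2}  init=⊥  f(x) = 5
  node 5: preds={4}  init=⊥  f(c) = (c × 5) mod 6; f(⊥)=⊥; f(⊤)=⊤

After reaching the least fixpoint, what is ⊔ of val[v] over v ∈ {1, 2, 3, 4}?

⊤

Trace (7 dequeues):
  [1] u=0 | in ⊥ | out 3 | prev ⊥ | push {}
  [2] u=1 | in ⊥ | out 0 | ==
  [3] u=2 | in 3 | out 5 | prev ⊥ | push {}
  [4] u=3 | in 0 | out 0 | prev ⊥ | push {}
  [5] u=4 | in 5 | out 5 | prev ⊥ | push {}
  [6] u=5 | in 5 | out 1 | prev ⊥ | push {0}
  [7] u=0 | in 1 | out 3 | ==

Converged values:
  [0] 3
  [1] 0
  [2] 5
  [3] 0
  [4] 5
  [5] 1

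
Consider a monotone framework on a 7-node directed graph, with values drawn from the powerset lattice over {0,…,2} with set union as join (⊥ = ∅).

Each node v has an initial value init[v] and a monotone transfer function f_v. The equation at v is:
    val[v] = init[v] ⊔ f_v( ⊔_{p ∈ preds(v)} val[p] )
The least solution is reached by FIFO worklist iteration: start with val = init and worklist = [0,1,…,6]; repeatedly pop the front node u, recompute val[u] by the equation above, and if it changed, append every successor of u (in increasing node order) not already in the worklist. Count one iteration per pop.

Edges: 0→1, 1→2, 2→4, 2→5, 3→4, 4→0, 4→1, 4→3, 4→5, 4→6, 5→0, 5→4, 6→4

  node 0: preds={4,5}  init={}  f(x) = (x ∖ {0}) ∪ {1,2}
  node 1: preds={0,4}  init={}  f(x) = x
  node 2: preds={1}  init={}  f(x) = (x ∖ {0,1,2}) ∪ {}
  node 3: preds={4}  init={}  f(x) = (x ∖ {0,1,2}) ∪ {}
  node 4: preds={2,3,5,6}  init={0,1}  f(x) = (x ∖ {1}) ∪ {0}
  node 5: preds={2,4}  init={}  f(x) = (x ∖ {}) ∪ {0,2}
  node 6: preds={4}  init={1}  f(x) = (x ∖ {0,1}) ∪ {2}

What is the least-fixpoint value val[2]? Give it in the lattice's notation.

Iteration log — 14 steps:
  step 1. node 0  ⊔preds={0,1}  new={1,2}  old={}  +wl: 
  step 2. node 1  ⊔preds={0,1,2}  new={0,1,2}  old={}  +wl: 
  step 3. node 2  ⊔preds={0,1,2}  new={}  stable
  step 4. node 3  ⊔preds={0,1}  new={}  stable
  step 5. node 4  ⊔preds={1}  new={0,1}  stable
  step 6. node 5  ⊔preds={0,1}  new={0,1,2}  old={}  +wl: 0,4
  step 7. node 6  ⊔preds={0,1}  new={1,2}  old={1}  +wl: 
  step 8. node 0  ⊔preds={0,1,2}  new={1,2}  stable
  step 9. node 4  ⊔preds={0,1,2}  new={0,1,2}  old={0,1}  +wl: 0,1,3,5,6
  step 10. node 0  ⊔preds={0,1,2}  new={1,2}  stable
  step 11. node 1  ⊔preds={0,1,2}  new={0,1,2}  stable
  step 12. node 3  ⊔preds={0,1,2}  new={}  stable
  step 13. node 5  ⊔preds={0,1,2}  new={0,1,2}  stable
  step 14. node 6  ⊔preds={0,1,2}  new={1,2}  stable

Least fixpoint reached:
  node 0: {1,2}
  node 1: {0,1,2}
  node 2: {}
  node 3: {}
  node 4: {0,1,2}
  node 5: {0,1,2}
  node 6: {1,2}

{}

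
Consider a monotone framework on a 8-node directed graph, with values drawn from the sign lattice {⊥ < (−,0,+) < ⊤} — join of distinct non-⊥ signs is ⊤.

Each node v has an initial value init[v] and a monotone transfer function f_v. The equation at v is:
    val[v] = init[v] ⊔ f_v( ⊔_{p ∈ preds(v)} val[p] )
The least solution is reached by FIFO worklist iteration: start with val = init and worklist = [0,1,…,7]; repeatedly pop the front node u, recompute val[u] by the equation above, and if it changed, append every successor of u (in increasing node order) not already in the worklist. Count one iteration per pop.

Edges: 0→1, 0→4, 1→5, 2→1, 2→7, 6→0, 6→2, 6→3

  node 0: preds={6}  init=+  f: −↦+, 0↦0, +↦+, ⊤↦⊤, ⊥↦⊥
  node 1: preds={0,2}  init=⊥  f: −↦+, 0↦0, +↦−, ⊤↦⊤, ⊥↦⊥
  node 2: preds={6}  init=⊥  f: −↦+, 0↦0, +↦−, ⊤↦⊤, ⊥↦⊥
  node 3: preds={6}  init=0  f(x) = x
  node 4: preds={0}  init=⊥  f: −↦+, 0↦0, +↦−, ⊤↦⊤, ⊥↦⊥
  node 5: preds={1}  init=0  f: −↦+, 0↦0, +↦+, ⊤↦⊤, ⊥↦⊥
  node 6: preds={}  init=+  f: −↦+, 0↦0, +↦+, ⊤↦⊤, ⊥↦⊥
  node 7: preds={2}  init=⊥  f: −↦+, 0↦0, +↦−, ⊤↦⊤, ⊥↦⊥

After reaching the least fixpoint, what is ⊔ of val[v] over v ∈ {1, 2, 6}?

Worklist (10 pops):
  #1 pop 0: in=+ → + (no change)
  #2 pop 1: in=+ → − (was ⊥); enqueue []
  #3 pop 2: in=+ → − (was ⊥); enqueue [1]
  #4 pop 3: in=+ → ⊤ (was 0); enqueue []
  #5 pop 4: in=+ → − (was ⊥); enqueue []
  #6 pop 5: in=− → ⊤ (was 0); enqueue []
  #7 pop 6: in=⊥ → + (no change)
  #8 pop 7: in=− → + (was ⊥); enqueue []
  #9 pop 1: in=⊤ → ⊤ (was −); enqueue [5]
  #10 pop 5: in=⊤ → ⊤ (no change)

Fixpoint:
  val[0] = +
  val[1] = ⊤
  val[2] = −
  val[3] = ⊤
  val[4] = −
  val[5] = ⊤
  val[6] = +
  val[7] = +

⊤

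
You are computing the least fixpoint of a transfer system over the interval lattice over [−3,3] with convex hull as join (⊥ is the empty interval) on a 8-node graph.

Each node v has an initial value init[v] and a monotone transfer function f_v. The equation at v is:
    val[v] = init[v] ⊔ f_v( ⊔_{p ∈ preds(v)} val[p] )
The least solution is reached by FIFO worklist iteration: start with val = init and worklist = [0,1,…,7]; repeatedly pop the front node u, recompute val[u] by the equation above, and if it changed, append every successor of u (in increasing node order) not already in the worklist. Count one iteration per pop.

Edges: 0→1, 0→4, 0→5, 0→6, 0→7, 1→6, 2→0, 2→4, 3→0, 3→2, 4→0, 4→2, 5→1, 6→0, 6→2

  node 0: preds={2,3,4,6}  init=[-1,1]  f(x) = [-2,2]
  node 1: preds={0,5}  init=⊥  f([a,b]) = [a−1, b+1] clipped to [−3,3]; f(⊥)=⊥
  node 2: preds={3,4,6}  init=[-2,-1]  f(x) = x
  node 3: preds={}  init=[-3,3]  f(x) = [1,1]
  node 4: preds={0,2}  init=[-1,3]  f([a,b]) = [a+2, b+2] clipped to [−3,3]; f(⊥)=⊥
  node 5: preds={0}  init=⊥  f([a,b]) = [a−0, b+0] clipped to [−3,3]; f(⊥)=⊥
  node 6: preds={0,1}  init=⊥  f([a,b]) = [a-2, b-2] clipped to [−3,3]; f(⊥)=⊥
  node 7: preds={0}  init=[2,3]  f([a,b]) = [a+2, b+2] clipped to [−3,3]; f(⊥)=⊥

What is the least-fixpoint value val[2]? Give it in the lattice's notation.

[-3,3]

Iteration log — 11 steps:
  step 1. node 0  ⊔preds=[-3,3]  new=[-2,2]  old=[-1,1]  +wl: 
  step 2. node 1  ⊔preds=[-2,2]  new=[-3,3]  old=⊥  +wl: 
  step 3. node 2  ⊔preds=[-3,3]  new=[-3,3]  old=[-2,-1]  +wl: 0
  step 4. node 3  ⊔preds=⊥  new=[-3,3]  stable
  step 5. node 4  ⊔preds=[-3,3]  new=[-1,3]  stable
  step 6. node 5  ⊔preds=[-2,2]  new=[-2,2]  old=⊥  +wl: 1
  step 7. node 6  ⊔preds=[-3,3]  new=[-3,1]  old=⊥  +wl: 2
  step 8. node 7  ⊔preds=[-2,2]  new=[0,3]  old=[2,3]  +wl: 
  step 9. node 0  ⊔preds=[-3,3]  new=[-2,2]  stable
  step 10. node 1  ⊔preds=[-2,2]  new=[-3,3]  stable
  step 11. node 2  ⊔preds=[-3,3]  new=[-3,3]  stable

Least fixpoint reached:
  node 0: [-2,2]
  node 1: [-3,3]
  node 2: [-3,3]
  node 3: [-3,3]
  node 4: [-1,3]
  node 5: [-2,2]
  node 6: [-3,1]
  node 7: [0,3]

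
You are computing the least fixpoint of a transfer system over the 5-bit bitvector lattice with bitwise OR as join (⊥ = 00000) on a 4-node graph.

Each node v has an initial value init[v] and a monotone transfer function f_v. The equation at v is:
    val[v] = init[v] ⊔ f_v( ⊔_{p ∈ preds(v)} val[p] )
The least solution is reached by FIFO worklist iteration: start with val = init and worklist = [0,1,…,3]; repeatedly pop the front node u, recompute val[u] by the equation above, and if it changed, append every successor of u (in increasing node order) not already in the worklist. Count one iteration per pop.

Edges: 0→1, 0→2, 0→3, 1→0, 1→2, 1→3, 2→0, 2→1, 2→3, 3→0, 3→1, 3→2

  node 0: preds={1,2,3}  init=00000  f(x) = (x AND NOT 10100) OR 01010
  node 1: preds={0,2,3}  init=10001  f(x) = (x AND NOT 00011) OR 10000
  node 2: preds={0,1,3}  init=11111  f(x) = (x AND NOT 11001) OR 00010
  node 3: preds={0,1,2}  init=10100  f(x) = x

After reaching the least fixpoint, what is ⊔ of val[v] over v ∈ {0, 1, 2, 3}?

11111

Worklist (7 pops):
  #1 pop 0: in=11111 → 01011 (was 00000); enqueue []
  #2 pop 1: in=11111 → 11101 (was 10001); enqueue [0]
  #3 pop 2: in=11111 → 11111 (no change)
  #4 pop 3: in=11111 → 11111 (was 10100); enqueue [1,2]
  #5 pop 0: in=11111 → 01011 (no change)
  #6 pop 1: in=11111 → 11101 (no change)
  #7 pop 2: in=11111 → 11111 (no change)

Fixpoint:
  val[0] = 01011
  val[1] = 11101
  val[2] = 11111
  val[3] = 11111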